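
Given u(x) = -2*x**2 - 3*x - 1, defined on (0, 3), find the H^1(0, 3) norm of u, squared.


||u||_{H^1}^2 = 4317/5

The H^1 norm (squared) on an interval (0, L) is
  ||u||_{H^1}^2 = ∫_0^L u(x)^2 dx + ∫_0^L u'(x)^2 dx.
Compute u'(x) = -4*x - 3.
Then u(x)^2 = 4*x**4 + 12*x**3 + 13*x**2 + 6*x + 1 and u'(x)^2 = 16*x**2 + 24*x + 9.
Integrate each monomial from 0 to 3 using ∫_0^3 c·x^n dx = c·3^(n+1)/(n+1):
  ∫_0^3 u(x)^2 dx = ∫_0^3 (4*x^4 + 12*x^3 + 13*x^2 + 6*x + 1) dx. Term by term:
    ∫_0^3 4*x^4 dx = 972/5;  ∫_0^3 12*x^3 dx = 243;  ∫_0^3 13*x^2 dx = 117;
    ∫_0^3 6*x dx = 27;  ∫_0^3 1 dx = 3.
  Sum: 972/5 + 243 + 117 + 27 + 3 = 2922/5.
  ∫_0^3 u'(x)^2 dx = ∫_0^3 (16*x^2 + 24*x + 9) dx. Term by term:
    ∫_0^3 16*x^2 dx = 144;  ∫_0^3 24*x dx = 108;  ∫_0^3 9 dx = 27.
  Sum: 144 + 108 + 27 = 279.
Adding: ||u||_{H^1}^2 = 2922/5 + 279 = 4317/5.


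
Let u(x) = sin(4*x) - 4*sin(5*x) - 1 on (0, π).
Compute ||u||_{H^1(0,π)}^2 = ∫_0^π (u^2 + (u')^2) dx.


||u||_{H^1(0,π)}^2 = 16/5 + 435*π/2

u'(x) = 4*cos(4*x) - 20*cos(5*x).
Expand u² and (u')² and integrate term by term on (0, π), using: for integers n ≥ 1, ∫_0^π sin²(nx) dx = ∫_0^π cos²(nx) dx = π/2; for n ≠ n', ∫_0^π sin(nx)sin(n'x) dx = ∫_0^π cos(nx)cos(n'x) dx = 0; and by product-to-sum, ∫_0^π sin(nx)cos(n'x) dx = ½∫_0^π [sin((n+n')x) + sin((n−n')x)] dx, which is 0 when n+n' is even and 2n/(n²−n'²) when n+n' is odd (it need not vanish on (0, π)). For the constant mode: ∫_0^π 1 dx = π, ∫_0^π cos(nx) dx = 0, ∫_0^π sin(nx) dx = (1−(−1)^n)/n.
  u² squared terms: (-1)²·∫1 dx = 1·π = π;  (-4)²·∫sin(5x)² dx = 16·π/2 = 8*π;  (1)²·∫sin(4x)² dx = 1·π/2 = π/2.
  u² cross terms: 2·(-1)·(-4)·∫1·sin(5x) dx = 8·(2/5) = 16/5;  2·(-1)·(1)·∫1·sin(4x) dx = -2·(0) = 0;  2·(-4)·(1)·∫sin(5x)·sin(4x) dx = -8·(0) = 0.
  So ∫_0^π u² dx = π + 8*π + π/2 + 16/5 + 0 + 0 = 16/5 + 19*π/2.
  (u')² squared terms: (-20)²·∫cos(5x)² dx = 400·π/2 = 200*π;  (4)²·∫cos(4x)² dx = 16·π/2 = 8*π.
  (u')² cross terms: 2·(-20)·(4)·∫cos(5x)·cos(4x) dx = -160·(0) = 0.
  So ∫_0^π (u')² dx = 200*π + 8*π + 0 = 208*π.
||u||_{H^1}^2 = (16/5 + 19*π/2) + (208*π) = 16/5 + 435*π/2.


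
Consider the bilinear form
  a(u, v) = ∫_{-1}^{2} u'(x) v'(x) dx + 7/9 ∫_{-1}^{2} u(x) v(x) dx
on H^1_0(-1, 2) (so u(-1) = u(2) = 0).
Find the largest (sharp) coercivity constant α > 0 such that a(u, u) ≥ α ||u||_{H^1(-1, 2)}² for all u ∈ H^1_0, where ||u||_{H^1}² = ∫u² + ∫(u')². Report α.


α = (7 + π^2)/(9 + π^2)

Coercivity of a(·,·) on H^1_0(-1, 2) means a(u, u) ≥ α ||u||_{H^1}² for every u ∈ H^1_0.
The interval has length L = 3, and Poincaré/coercivity depend only on L. Here a(u, u) = ∫(u')² + (7/9)·∫u².
Here 0 < c = 7/9 < 1. The condition a(u,u) ≥ α||u||_{H^1}² reads (1−α)∫(u')² ≥ (α−c)∫u². Any admissible α is ≤ 1 (rapidly oscillating u have ∫u²/∫(u')² → 0), and α = 1 would force 0 ≥ (1−c)∫u², impossible since c < 1; so 1−α > 0. By the sharp Poincaré inequality on H^1_0 of an interval of length L, ∫(u')² ≥ (π/L)²∫u² with equality for the first sine mode sin(π(x−x₀)/L) (x₀ the left endpoint), so the inequality holds for all u iff (1−α)(π/L)² ≥ α − c, i.e. α ≤ ((π/L)² + c)/((π/L)² + 1) = (1 + c(L/π)²)/(1 + (L/π)²). With (π/L)² = π^2/9 and c = 7/9, the largest admissible constant is α = ((π/L)² + c)/((π/L)² + 1).
Simplifying, α = (7 + π^2)/(9 + π^2).


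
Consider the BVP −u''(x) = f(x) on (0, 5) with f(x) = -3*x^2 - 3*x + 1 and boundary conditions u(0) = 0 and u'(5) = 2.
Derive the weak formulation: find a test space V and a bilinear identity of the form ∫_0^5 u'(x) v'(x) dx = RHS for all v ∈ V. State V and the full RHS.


V = {v ∈ H^1(0, 5) : v(0) = 0} (test functions vanish at x = 0 where u is specified); weak form: ∫_0^5 u'v' dx = ∫_0^5 (-3*x^2 - 3*x + 1) v dx + 2·v(5) for all v ∈ V.

Multiply both sides by a test function v and integrate from 0 to 5:
  ∫_0^5 −u''(x) v(x) dx = ∫_0^5 f(x) v(x) dx.
Integrate the LHS by parts once:
  ∫_0^5 −u'' v dx = −[u'(x) v(x)]_0^5 + ∫_0^5 u'(x) v'(x) dx.
Thus ∫_0^5 u'(x) v'(x) dx = ∫_0^5 f(x) v(x) dx + [u'(x) v(x)]_0^5.
Choose V so that boundary terms are either known or forced to vanish.
Mixed BC: u(0) = 0 (Dirichlet) and u'(5) = 2 (Neumann). Define V = {v ∈ H^1(0, 5) : v(0) = 0}. Then [u' v]_0^5 = u'(5)·v(5) − u'(0)·0 = 2·v(5).
Weak formulation: find u (satisfying any essential BC) such that ∫_0^5 u'(x) v'(x) dx = ∫_0^5 f v dx + 2·v(5) for all v ∈ V (Dirichlet at 0 absorbed into V; Neumann datum at x = 5 contributes the boundary term).
Substituting f(x) = -3*x^2 - 3*x + 1, the right-hand side is ∫_0^5 (-3*x^2 - 3*x + 1) v dx + 2·v(5).


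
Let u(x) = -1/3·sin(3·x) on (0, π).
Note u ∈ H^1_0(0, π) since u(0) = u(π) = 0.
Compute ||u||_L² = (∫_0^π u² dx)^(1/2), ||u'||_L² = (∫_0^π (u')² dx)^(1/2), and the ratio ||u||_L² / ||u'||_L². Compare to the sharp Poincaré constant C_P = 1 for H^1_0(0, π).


||u||_L² / ||u'||_L² = 1/3 < C_P = 1.

u(x) = -1/3·sin(3·x), so u'(x) = -cos(3*x).
Writing u(x) = A·sin(kπx/L) with A = -1/3 and k = 3, use ∫_0^L sin²(kπx/L) dx = L/2 and ∫_0^L cos²(kπx/L) dx = L/2.
u² = 1/9·sin²(3·x) and (u')² = 1·cos²(3·x), and each of sin², cos² integrates to L/2 = π/2 over (0, π).
∫_0^π u² dx = π/18, so ||u||_L² = sqrt(2)*sqrt(π)/6.
∫_0^π (u')² dx = π/2, so ||u'||_L² = sqrt(2)*sqrt(π)/2.
Ratio ||u||_L² / ||u'||_L² = 1/3.
Sharp Poincaré constant on H^1_0(0, π) is C_P = L/π = 1, achieved by sin(x).
This is the k = 3 harmonic; the ratio L/(kπ) is strictly less than C_P = L/π, consistent with the sharp inequality ||u||_L² ≤ C_P ||u'||_L².


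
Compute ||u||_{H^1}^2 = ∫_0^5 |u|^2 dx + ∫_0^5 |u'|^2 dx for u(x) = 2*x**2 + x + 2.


||u||_{H^1}^2 = 13025/3

The H^1 norm (squared) on an interval (0, L) is
  ||u||_{H^1}^2 = ∫_0^L u(x)^2 dx + ∫_0^L u'(x)^2 dx.
Compute u'(x) = 4*x + 1.
Then u(x)^2 = 4*x**4 + 4*x**3 + 9*x**2 + 4*x + 4 and u'(x)^2 = 16*x**2 + 8*x + 1.
Integrate each monomial from 0 to 5 using ∫_0^5 c·x^n dx = c·5^(n+1)/(n+1):
  ∫_0^5 u(x)^2 dx = ∫_0^5 (4*x^4 + 4*x^3 + 9*x^2 + 4*x + 4) dx. Term by term:
    ∫_0^5 4*x^4 dx = 2500;  ∫_0^5 4*x^3 dx = 625;  ∫_0^5 9*x^2 dx = 375;
    ∫_0^5 4*x dx = 50;  ∫_0^5 4 dx = 20.
  Sum: 2500 + 625 + 375 + 50 + 20 = 3570.
  ∫_0^5 u'(x)^2 dx = ∫_0^5 (16*x^2 + 8*x + 1) dx. Term by term:
    ∫_0^5 16*x^2 dx = 2000/3;  ∫_0^5 8*x dx = 100;  ∫_0^5 1 dx = 5.
  Sum: 2000/3 + 100 + 5 = 2315/3.
Adding: ||u||_{H^1}^2 = 3570 + 2315/3 = 13025/3.


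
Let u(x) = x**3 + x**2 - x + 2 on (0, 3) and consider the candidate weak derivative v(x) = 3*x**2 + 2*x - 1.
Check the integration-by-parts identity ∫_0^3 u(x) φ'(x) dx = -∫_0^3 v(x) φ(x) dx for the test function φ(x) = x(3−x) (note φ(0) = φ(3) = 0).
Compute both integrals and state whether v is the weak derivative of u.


LHS = -909/20, RHS = -909/20. Yes, v = u' weakly.

u(x) = x**3 + x**2 - x + 2, classical derivative u'(x) = 3*x**2 + 2*x - 1.
φ(x) = x(3−x), so φ'(x) = 3 - 2*x.
Note φ(0) = φ(3) = 0, so the boundary term u·φ vanishes.
LHS = ∫_0^3 u(x) φ'(x) dx = ∫_0^3 (-2*x^4 + x^3 + 5*x^2 - 7*x + 6) dx. Term by term:
  ∫_0^3 -2*x^4 dx = -486/5;  ∫_0^3 x^3 dx = 81/4;  ∫_0^3 5*x^2 dx = 45;
  ∫_0^3 -7*x dx = -63/2;  ∫_0^3 6 dx = 18.
Sum: -486/5 + 81/4 + 45 − 63/2 + 18 = -909/20.
So LHS = -909/20.
∫_0^3 v(x) φ(x) dx = ∫_0^3 (-3*x^4 + 7*x^3 + 7*x^2 - 3*x) dx. Term by term:
  ∫_0^3 -3*x^4 dx = -729/5;  ∫_0^3 7*x^3 dx = 567/4;  ∫_0^3 7*x^2 dx = 63;
  ∫_0^3 -3*x dx = -27/2.
Sum: -729/5 + 567/4 + 63 − 27/2 = 909/20.
So RHS = -∫_0^3 v(x) φ(x) dx = -909/20.
LHS = RHS, so the identity holds for this test φ.
Moreover u is smooth here and v(x) = u'(x) = 3*x**2 + 2*x - 1 pointwise, so the identity holds for every test function. Hence v is the weak derivative of u.


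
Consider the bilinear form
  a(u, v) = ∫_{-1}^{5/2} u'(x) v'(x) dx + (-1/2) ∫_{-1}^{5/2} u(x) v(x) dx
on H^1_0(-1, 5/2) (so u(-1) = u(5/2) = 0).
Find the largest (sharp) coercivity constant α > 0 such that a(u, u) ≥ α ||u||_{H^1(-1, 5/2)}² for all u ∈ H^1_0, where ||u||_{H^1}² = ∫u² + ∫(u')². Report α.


α = (-49 + 8*π^2)/(2*(4*π^2 + 49))

Coercivity of a(·,·) on H^1_0(-1, 5/2) means a(u, u) ≥ α ||u||_{H^1}² for every u ∈ H^1_0.
The interval has length L = 7/2, and Poincaré/coercivity depend only on L. Here a(u, u) = ∫(u')² + (-1/2)·∫u².
Here c = -1/2 < 0 with |c| < (π/L)² = 4*π^2/49, so coercivity still holds. The condition a(u,u) ≥ α||u||_{H^1}² reads (1−α)∫(u')² ≥ (α−c)∫u². Any admissible α is ≤ 1 (rapidly oscillating u have ∫u²/∫(u')² → 0), and α = 1 would force 0 ≥ (1−c)∫u², impossible since c < 1; so 1−α > 0. By the sharp Poincaré inequality on H^1_0 of an interval of length L, ∫(u')² ≥ (π/L)²∫u² with equality for the first sine mode sin(π(x−x₀)/L) (x₀ the left endpoint), so the inequality holds for all u iff (1−α)(π/L)² ≥ α − c, i.e. α ≤ ((π/L)² + c)/((π/L)² + 1) = (1 + c(L/π)²)/(1 + (L/π)²). (Direct route, valid since c ≤ 0: Poincaré gives c∫u² ≥ c(L/π)²∫(u')², so a(u,u) ≥ (1 + c(L/π)²)∫(u')², while ||u||_{H^1}² ≤ (1 + (L/π)²)∫(u')²; dividing yields the same α.) With (π/L)² = 4*π^2/49 and c = -1/2, the largest admissible constant is α = ((π/L)² + c)/((π/L)² + 1).
Simplifying, α = (-49 + 8*π^2)/(2*(4*π^2 + 49)).


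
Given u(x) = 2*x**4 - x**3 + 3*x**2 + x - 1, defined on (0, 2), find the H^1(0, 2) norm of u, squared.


||u||_{H^1}^2 = 76864/45

The H^1 norm (squared) on an interval (0, L) is
  ||u||_{H^1}^2 = ∫_0^L u(x)^2 dx + ∫_0^L u'(x)^2 dx.
Compute u'(x) = 8*x**3 - 3*x**2 + 6*x + 1.
Then u(x)^2 = 4*x**8 - 4*x**7 + 13*x**6 - 2*x**5 + 3*x**4 + 8*x**3 - 5*x**2 - 2*x + 1 and u'(x)^2 = 64*x**6 - 48*x**5 + 105*x**4 - 20*x**3 + 30*x**2 + 12*x + 1.
Integrate each monomial from 0 to 2 using ∫_0^2 c·x^n dx = c·2^(n+1)/(n+1):
  ∫_0^2 u(x)^2 dx = ∫_0^2 (4*x^8 - 4*x^7 + 13*x^6 - 2*x^5 + 3*x^4 + 8*x^3 - 5*x^2 - 2*x + 1) dx. Term by term:
    ∫_0^2 4*x^8 dx = 2048/9;  ∫_0^2 -4*x^7 dx = -128;  ∫_0^2 13*x^6 dx = 1664/7;
    ∫_0^2 -2*x^5 dx = -64/3;  ∫_0^2 3*x^4 dx = 96/5;  ∫_0^2 8*x^3 dx = 32;
    ∫_0^2 -5*x^2 dx = -40/3;  ∫_0^2 -2*x dx = -4;  ∫_0^2 1 dx = 2.
  Sum: 2048/9 − 128 + 1664/7 − 64/3 + 96/5 + 32 − 40/3 − 4 + 2 = 110818/315.
  ∫_0^2 u'(x)^2 dx = ∫_0^2 (64*x^6 - 48*x^5 + 105*x^4 - 20*x^3 + 30*x^2 + 12*x + 1) dx. Term by term:
    ∫_0^2 64*x^6 dx = 8192/7;  ∫_0^2 -48*x^5 dx = -512;  ∫_0^2 105*x^4 dx = 672;
    ∫_0^2 -20*x^3 dx = -80;  ∫_0^2 30*x^2 dx = 80;  ∫_0^2 12*x dx = 24;
    ∫_0^2 1 dx = 2.
  Sum: 8192/7 − 512 + 672 − 80 + 80 + 24 + 2 = 9494/7.
Adding: ||u||_{H^1}^2 = 110818/315 + 9494/7 = 76864/45.


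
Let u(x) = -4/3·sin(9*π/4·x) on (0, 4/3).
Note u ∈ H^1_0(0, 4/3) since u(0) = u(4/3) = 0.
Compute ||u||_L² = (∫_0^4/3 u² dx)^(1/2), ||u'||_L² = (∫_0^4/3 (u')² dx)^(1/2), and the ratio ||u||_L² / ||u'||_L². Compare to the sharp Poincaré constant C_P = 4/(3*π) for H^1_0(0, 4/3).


||u||_L² / ||u'||_L² = 4/(9*π) < C_P = 4/(3*π).

u(x) = -4/3·sin(9*π/4·x), so u'(x) = -3*π*cos(9*π*x/4).
Writing u(x) = A·sin(kπx/L) with A = -4/3 and k = 3, use ∫_0^L sin²(kπx/L) dx = L/2 and ∫_0^L cos²(kπx/L) dx = L/2.
u² = 16/9·sin²(9*π/4·x) and (u')² = 9*π^2·cos²(9*π/4·x), and each of sin², cos² integrates to L/2 = 2/3 over (0, 4/3).
∫_0^4/3 u² dx = 32/27, so ||u||_L² = 4*sqrt(6)/9.
∫_0^4/3 (u')² dx = 6*π^2, so ||u'||_L² = sqrt(6)*π.
Ratio ||u||_L² / ||u'||_L² = 4/(9*π).
Sharp Poincaré constant on H^1_0(0, 4/3) is C_P = L/π = 4/(3*π), achieved by sin(3*π/4·x).
This is the k = 3 harmonic; the ratio L/(kπ) is strictly less than C_P = L/π, consistent with the sharp inequality ||u||_L² ≤ C_P ||u'||_L².


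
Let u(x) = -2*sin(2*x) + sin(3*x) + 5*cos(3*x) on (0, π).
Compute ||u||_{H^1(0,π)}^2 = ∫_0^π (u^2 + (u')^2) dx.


||u||_{H^1(0,π)}^2 = 160 + 140*π

u'(x) = -15*sin(3*x) - 4*cos(2*x) + 3*cos(3*x).
Expand u² and (u')² and integrate term by term on (0, π), using: for integers n ≥ 1, ∫_0^π sin²(nx) dx = ∫_0^π cos²(nx) dx = π/2; for n ≠ n', ∫_0^π sin(nx)sin(n'x) dx = ∫_0^π cos(nx)cos(n'x) dx = 0; and by product-to-sum, ∫_0^π sin(nx)cos(n'x) dx = ½∫_0^π [sin((n+n')x) + sin((n−n')x)] dx, which is 0 when n+n' is even and 2n/(n²−n'²) when n+n' is odd (it need not vanish on (0, π)).
  u² squared terms: (-2)²·∫sin(2x)² dx = 4·π/2 = 2*π;  (5)²·∫cos(3x)² dx = 25·π/2 = 25*π/2;  (1)²·∫sin(3x)² dx = 1·π/2 = π/2.
  u² cross terms: 2·(-2)·(5)·∫sin(2x)·cos(3x) dx = -20·(-4/5) = 16;  2·(-2)·(1)·∫sin(2x)·sin(3x) dx = -4·(0) = 0;  2·(5)·(1)·∫cos(3x)·sin(3x) dx = 10·(0) = 0.
  So ∫_0^π u² dx = 2*π + 25*π/2 + π/2 + 16 + 0 + 0 = 16 + 15*π.
  (u')² squared terms: (-15)²·∫sin(3x)² dx = 225·π/2 = 225*π/2;  (-4)²·∫cos(2x)² dx = 16·π/2 = 8*π;  (3)²·∫cos(3x)² dx = 9·π/2 = 9*π/2.
  (u')² cross terms: 2·(-15)·(-4)·∫sin(3x)·cos(2x) dx = 120·(6/5) = 144;  2·(-15)·(3)·∫sin(3x)·cos(3x) dx = -90·(0) = 0;  2·(-4)·(3)·∫cos(2x)·cos(3x) dx = -24·(0) = 0.
  So ∫_0^π (u')² dx = 225*π/2 + 8*π + 9*π/2 + 144 + 0 + 0 = 144 + 125*π.
||u||_{H^1}^2 = (16 + 15*π) + (144 + 125*π) = 160 + 140*π.


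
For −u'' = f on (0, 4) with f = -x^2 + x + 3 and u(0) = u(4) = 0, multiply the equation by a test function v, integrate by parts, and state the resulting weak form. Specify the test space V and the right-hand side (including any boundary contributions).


V = H^1_0(0, 4) (so v(0) = v(4) = 0); weak form: ∫_0^4 u'v' dx = ∫_0^4 (-x^2 + x + 3) v dx for all v ∈ V.

Multiply both sides by a test function v and integrate from 0 to 4:
  ∫_0^4 −u''(x) v(x) dx = ∫_0^4 f(x) v(x) dx.
Integrate the LHS by parts once:
  ∫_0^4 −u'' v dx = −[u'(x) v(x)]_0^4 + ∫_0^4 u'(x) v'(x) dx.
Thus ∫_0^4 u'(x) v'(x) dx = ∫_0^4 f(x) v(x) dx + [u'(x) v(x)]_0^4.
Choose V so that boundary terms are either known or forced to vanish.
u is Dirichlet: u(0) = u(4) = 0. Let V = H^1_0(0, 4); then v(0) = v(4) = 0, and [u' v]_0^4 = 0.
Weak formulation: find u (satisfying any essential BC) such that ∫_0^4 u'(x) v'(x) dx = ∫_0^4 f v dx for all v ∈ V.
Substituting f(x) = -x^2 + x + 3, the right-hand side is ∫_0^4 (-x^2 + x + 3) v dx.


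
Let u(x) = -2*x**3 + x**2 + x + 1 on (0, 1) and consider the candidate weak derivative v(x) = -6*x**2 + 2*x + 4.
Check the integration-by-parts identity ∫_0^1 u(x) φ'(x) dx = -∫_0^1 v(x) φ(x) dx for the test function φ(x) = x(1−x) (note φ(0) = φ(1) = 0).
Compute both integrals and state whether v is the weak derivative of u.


LHS = -1/30, RHS = -8/15. No, v is not the weak derivative of u.

u(x) = -2*x**3 + x**2 + x + 1, classical derivative u'(x) = -6*x**2 + 2*x + 1.
φ(x) = x(1−x), so φ'(x) = 1 - 2*x.
Note φ(0) = φ(1) = 0, so the boundary term u·φ vanishes.
LHS = ∫_0^1 u(x) φ'(x) dx = ∫_0^1 (4*x^4 - 4*x^3 - x^2 - x + 1) dx. Term by term:
  ∫_0^1 4*x^4 dx = 4/5;  ∫_0^1 -4*x^3 dx = -1;  ∫_0^1 -x^2 dx = -1/3;
  ∫_0^1 -x dx = -1/2;  ∫_0^1 1 dx = 1.
Sum: 4/5 − 1 − 1/3 − 1/2 + 1 = -1/30.
So LHS = -1/30.
∫_0^1 v(x) φ(x) dx = ∫_0^1 (6*x^4 - 8*x^3 - 2*x^2 + 4*x) dx. Term by term:
  ∫_0^1 6*x^4 dx = 6/5;  ∫_0^1 -8*x^3 dx = -2;  ∫_0^1 -2*x^2 dx = -2/3;
  ∫_0^1 4*x dx = 2.
Sum: 6/5 − 2 − 2/3 + 2 = 8/15.
So RHS = -∫_0^1 v(x) φ(x) dx = -8/15.
LHS − RHS = 1/2 ≠ 0, so the identity fails.
(For a valid weak derivative the identity must hold for EVERY test function, in particular this one. The failure shows v is NOT the weak derivative of u.)
Correct weak derivative would be u'(x) = -6*x**2 + 2*x + 1.


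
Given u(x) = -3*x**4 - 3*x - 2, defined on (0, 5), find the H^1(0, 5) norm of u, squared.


||u||_{H^1}^2 = 25385380/7

The H^1 norm (squared) on an interval (0, L) is
  ||u||_{H^1}^2 = ∫_0^L u(x)^2 dx + ∫_0^L u'(x)^2 dx.
Compute u'(x) = -12*x**3 - 3.
Then u(x)^2 = 9*x**8 + 18*x**5 + 12*x**4 + 9*x**2 + 12*x + 4 and u'(x)^2 = 144*x**6 + 72*x**3 + 9.
Integrate each monomial from 0 to 5 using ∫_0^5 c·x^n dx = c·5^(n+1)/(n+1):
  ∫_0^5 u(x)^2 dx = ∫_0^5 (9*x^8 + 18*x^5 + 12*x^4 + 9*x^2 + 12*x + 4) dx. Term by term:
    ∫_0^5 9*x^8 dx = 1953125;  ∫_0^5 18*x^5 dx = 46875;  ∫_0^5 12*x^4 dx = 7500;
    ∫_0^5 9*x^2 dx = 375;  ∫_0^5 12*x dx = 150;  ∫_0^5 4 dx = 20.
  Sum: 1953125 + 46875 + 7500 + 375 + 150 + 20 = 2008045.
  ∫_0^5 u'(x)^2 dx = ∫_0^5 (144*x^6 + 72*x^3 + 9) dx. Term by term:
    ∫_0^5 144*x^6 dx = 11250000/7;  ∫_0^5 72*x^3 dx = 11250;  ∫_0^5 9 dx = 45.
  Sum: 11250000/7 + 11250 + 45 = 11329065/7.
Adding: ||u||_{H^1}^2 = 2008045 + 11329065/7 = 25385380/7.


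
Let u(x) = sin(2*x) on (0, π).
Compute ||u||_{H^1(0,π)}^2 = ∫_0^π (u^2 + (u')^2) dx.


||u||_{H^1(0,π)}^2 = 5*π/2

u'(x) = 2*cos(2*x).
Expand u² and (u')² and integrate term by term on (0, π), using: for integers n ≥ 1, ∫_0^π sin²(nx) dx = ∫_0^π cos²(nx) dx = π/2; for n ≠ n', ∫_0^π sin(nx)sin(n'x) dx = ∫_0^π cos(nx)cos(n'x) dx = 0; and by product-to-sum, ∫_0^π sin(nx)cos(n'x) dx = ½∫_0^π [sin((n+n')x) + sin((n−n')x)] dx, which is 0 when n+n' is even and 2n/(n²−n'²) when n+n' is odd (it need not vanish on (0, π)).
  u² squared terms: (1)²·∫sin(2x)² dx = 1·π/2 = π/2.
  So ∫_0^π u² dx = π/2.
  (u')² squared terms: (2)²·∫cos(2x)² dx = 4·π/2 = 2*π.
  So ∫_0^π (u')² dx = 2*π.
||u||_{H^1}^2 = (π/2) + (2*π) = 5*π/2.


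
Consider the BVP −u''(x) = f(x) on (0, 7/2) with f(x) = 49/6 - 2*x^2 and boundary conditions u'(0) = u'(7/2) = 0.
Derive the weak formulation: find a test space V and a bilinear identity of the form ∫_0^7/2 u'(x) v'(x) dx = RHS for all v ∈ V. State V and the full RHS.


V = H^1(0, 7/2) (no boundary constraint on v; u is determined up to an additive constant); weak form: ∫_0^7/2 u'v' dx = ∫_0^7/2 (49/6 - 2*x^2) v dx for all v ∈ V.

Multiply both sides by a test function v and integrate from 0 to 7/2:
  ∫_0^7/2 −u''(x) v(x) dx = ∫_0^7/2 f(x) v(x) dx.
Integrate the LHS by parts once:
  ∫_0^7/2 −u'' v dx = −[u'(x) v(x)]_0^7/2 + ∫_0^7/2 u'(x) v'(x) dx.
Thus ∫_0^7/2 u'(x) v'(x) dx = ∫_0^7/2 f(x) v(x) dx + [u'(x) v(x)]_0^7/2.
Choose V so that boundary terms are either known or forced to vanish.
u has homogeneous Neumann: u'(0) = u'(7/2) = 0. So [u' v]_0^7/2 = 0·v(7/2) − 0·v(0) = 0 for any v; take V = H^1(0, 7/2).
Weak formulation: find u (satisfying any essential BC) such that ∫_0^7/2 u'(x) v'(x) dx = ∫_0^7/2 f v dx for all v ∈ V (homogeneous Neumann, so boundary terms vanish).
Substituting f(x) = 49/6 - 2*x^2, the right-hand side is ∫_0^7/2 (49/6 - 2*x^2) v dx.
Compatibility check (pure Neumann): taking v ≡ 1 ∈ V gives 0 = ∫_0^7/2 f dx + (0) − (0), i.e. ∫_0^7/2 f dx must equal u'(0) − u'(7/2) = 0. Indeed ∫_0^7/2 (49/6 - 2*x^2) dx = 0, so the data are compatible. The solution is then unique only up to an additive constant (fix it e.g. by requiring ∫_0^7/2 u dx = 0).


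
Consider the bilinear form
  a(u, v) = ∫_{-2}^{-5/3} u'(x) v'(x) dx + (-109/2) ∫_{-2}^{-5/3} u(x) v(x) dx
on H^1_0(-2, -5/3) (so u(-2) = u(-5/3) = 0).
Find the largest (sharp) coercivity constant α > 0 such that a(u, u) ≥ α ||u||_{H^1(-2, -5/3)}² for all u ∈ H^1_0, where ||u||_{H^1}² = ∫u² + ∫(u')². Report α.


α = (-109 + 18*π^2)/(2*(1 + 9*π^2))

Coercivity of a(·,·) on H^1_0(-2, -5/3) means a(u, u) ≥ α ||u||_{H^1}² for every u ∈ H^1_0.
The interval has length L = 1/3, and Poincaré/coercivity depend only on L. Here a(u, u) = ∫(u')² + (-109/2)·∫u².
Here c = -109/2 < 0 with |c| < (π/L)² = 9*π^2, so coercivity still holds. The condition a(u,u) ≥ α||u||_{H^1}² reads (1−α)∫(u')² ≥ (α−c)∫u². Any admissible α is ≤ 1 (rapidly oscillating u have ∫u²/∫(u')² → 0), and α = 1 would force 0 ≥ (1−c)∫u², impossible since c < 1; so 1−α > 0. By the sharp Poincaré inequality on H^1_0 of an interval of length L, ∫(u')² ≥ (π/L)²∫u² with equality for the first sine mode sin(π(x−x₀)/L) (x₀ the left endpoint), so the inequality holds for all u iff (1−α)(π/L)² ≥ α − c, i.e. α ≤ ((π/L)² + c)/((π/L)² + 1) = (1 + c(L/π)²)/(1 + (L/π)²). (Direct route, valid since c ≤ 0: Poincaré gives c∫u² ≥ c(L/π)²∫(u')², so a(u,u) ≥ (1 + c(L/π)²)∫(u')², while ||u||_{H^1}² ≤ (1 + (L/π)²)∫(u')²; dividing yields the same α.) With (π/L)² = 9*π^2 and c = -109/2, the largest admissible constant is α = ((π/L)² + c)/((π/L)² + 1).
Simplifying, α = (-109 + 18*π^2)/(2*(1 + 9*π^2)).


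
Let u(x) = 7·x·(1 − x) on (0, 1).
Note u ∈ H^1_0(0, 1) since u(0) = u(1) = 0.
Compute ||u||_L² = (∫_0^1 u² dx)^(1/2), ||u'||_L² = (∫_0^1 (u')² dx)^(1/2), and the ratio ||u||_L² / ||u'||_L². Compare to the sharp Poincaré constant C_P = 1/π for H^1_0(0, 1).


||u||_L² / ||u'||_L² = sqrt(10)/10 < C_P = 1/π.

u(x) = 7·x·(1 − x), so u'(x) = 7 - 14*x.
u(x) = 7·x·(1 − x) vanishes at x = 0 and x = 1, so u ∈ H^1_0(0, 1). Differentiate via the product rule and integrate the resulting polynomials term by term.
  ∫_0^1 u² dx = ∫_0^1 (49*x^4 - 98*x^3 + 49*x^2) dx. Term by term:
    ∫_0^1 49*x^4 dx = 49/5;  ∫_0^1 -98*x^3 dx = -49/2;  ∫_0^1 49*x^2 dx = 49/3.
  Sum: 49/5 − 49/2 + 49/3 = 49/30.
  ∫_0^1 (u')² dx = ∫_0^1 (196*x^2 - 196*x + 49) dx. Term by term:
    ∫_0^1 196*x^2 dx = 196/3;  ∫_0^1 -196*x dx = -98;  ∫_0^1 49 dx = 49.
  Sum: 196/3 − 98 + 49 = 49/3.
∫_0^1 u² dx = 49/30, so ||u||_L² = 7*sqrt(30)/30.
∫_0^1 (u')² dx = 49/3, so ||u'||_L² = 7*sqrt(3)/3.
Ratio ||u||_L² / ||u'||_L² = sqrt(10)/10.
Sharp Poincaré constant on H^1_0(0, 1) is C_P = L/π = 1/π, achieved by sin(π·x).
A polynomial bump cannot attain the sharp Poincaré constant (only the first sine eigenfunction does), so the ratio is strictly less than C_P, consistent with ||u||_L² ≤ C_P ||u'||_L².


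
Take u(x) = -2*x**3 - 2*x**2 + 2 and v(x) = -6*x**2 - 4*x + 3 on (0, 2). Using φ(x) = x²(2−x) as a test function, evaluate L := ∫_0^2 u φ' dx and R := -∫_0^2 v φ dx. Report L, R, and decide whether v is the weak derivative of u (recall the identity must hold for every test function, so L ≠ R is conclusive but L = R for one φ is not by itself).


LHS = 96/5, RHS = 76/5. No, v is not the weak derivative of u.

u(x) = -2*x**3 - 2*x**2 + 2, classical derivative u'(x) = -6*x**2 - 4*x.
φ(x) = x²(2−x), so φ'(x) = x*(4 - 3*x).
Note φ(0) = φ(2) = 0, so the boundary term u·φ vanishes.
LHS = ∫_0^2 u(x) φ'(x) dx = ∫_0^2 (6*x^5 - 2*x^4 - 8*x^3 - 6*x^2 + 8*x) dx. Term by term:
  ∫_0^2 6*x^5 dx = 64;  ∫_0^2 -2*x^4 dx = -64/5;  ∫_0^2 -8*x^3 dx = -32;
  ∫_0^2 -6*x^2 dx = -16;  ∫_0^2 8*x dx = 16.
Sum: 64 − 64/5 − 32 − 16 + 16 = 96/5.
So LHS = 96/5.
∫_0^2 v(x) φ(x) dx = ∫_0^2 (6*x^5 - 8*x^4 - 11*x^3 + 6*x^2) dx. Term by term:
  ∫_0^2 6*x^5 dx = 64;  ∫_0^2 -8*x^4 dx = -256/5;  ∫_0^2 -11*x^3 dx = -44;
  ∫_0^2 6*x^2 dx = 16.
Sum: 64 − 256/5 − 44 + 16 = -76/5.
So RHS = -∫_0^2 v(x) φ(x) dx = 76/5.
LHS − RHS = 4 ≠ 0, so the identity fails.
(For a valid weak derivative the identity must hold for EVERY test function, in particular this one. The failure shows v is NOT the weak derivative of u.)
Correct weak derivative would be u'(x) = -6*x**2 - 4*x.


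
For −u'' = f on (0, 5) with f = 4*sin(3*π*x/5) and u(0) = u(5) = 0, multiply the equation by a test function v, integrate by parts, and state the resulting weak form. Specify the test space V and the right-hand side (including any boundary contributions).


V = H^1_0(0, 5) (so v(0) = v(5) = 0); weak form: ∫_0^5 u'v' dx = ∫_0^5 (4*sin(3*π*x/5)) v dx for all v ∈ V.

Multiply both sides by a test function v and integrate from 0 to 5:
  ∫_0^5 −u''(x) v(x) dx = ∫_0^5 f(x) v(x) dx.
Integrate the LHS by parts once:
  ∫_0^5 −u'' v dx = −[u'(x) v(x)]_0^5 + ∫_0^5 u'(x) v'(x) dx.
Thus ∫_0^5 u'(x) v'(x) dx = ∫_0^5 f(x) v(x) dx + [u'(x) v(x)]_0^5.
Choose V so that boundary terms are either known or forced to vanish.
u is Dirichlet: u(0) = u(5) = 0. Let V = H^1_0(0, 5); then v(0) = v(5) = 0, and [u' v]_0^5 = 0.
Weak formulation: find u (satisfying any essential BC) such that ∫_0^5 u'(x) v'(x) dx = ∫_0^5 f v dx for all v ∈ V.
Substituting f(x) = 4*sin(3*π*x/5), the right-hand side is ∫_0^5 (4*sin(3*π*x/5)) v dx.


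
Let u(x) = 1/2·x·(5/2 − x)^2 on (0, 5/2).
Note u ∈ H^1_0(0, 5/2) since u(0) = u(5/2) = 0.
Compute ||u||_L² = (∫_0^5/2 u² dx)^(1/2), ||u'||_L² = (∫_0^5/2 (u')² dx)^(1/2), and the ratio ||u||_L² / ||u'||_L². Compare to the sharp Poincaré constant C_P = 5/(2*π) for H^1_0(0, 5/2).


||u||_L² / ||u'||_L² = 5*sqrt(14)/28 < C_P = 5/(2*π).

u(x) = 1/2·x·(5/2 − x)^2, so u'(x) = (2*x - 5)*(6*x - 5)/8.
u(x) = 1/2·x·(5/2 − x)^2 vanishes at x = 0 and x = 5/2, so u ∈ H^1_0(0, 5/2). Differentiate via the product rule and integrate the resulting polynomials term by term.
  ∫_0^5/2 u² dx = ∫_0^5/2 (x^6/4 - 5*x^5/2 + 75*x^4/8 - 125*x^3/8 + 625*x^2/64) dx. Term by term:
    ∫_0^5/2 x^6/4 dx = 78125/3584;  ∫_0^5/2 -5*x^5/2 dx = -78125/768;  ∫_0^5/2 75*x^4/8 dx = 46875/256;
    ∫_0^5/2 -125*x^3/8 dx = -78125/512;  ∫_0^5/2 625*x^2/64 dx = 78125/1536.
  Sum: 78125/3584 − 78125/768 + 46875/256 − 78125/512 + 78125/1536 = 15625/10752.
  ∫_0^5/2 (u')² dx = ∫_0^5/2 (9*x^4/4 - 15*x^3 + 275*x^2/8 - 125*x/4 + 625/64) dx. Term by term:
    ∫_0^5/2 9*x^4/4 dx = 5625/128;  ∫_0^5/2 -15*x^3 dx = -9375/64;  ∫_0^5/2 275*x^2/8 dx = 34375/192;
    ∫_0^5/2 -125*x/4 dx = -3125/32;  ∫_0^5/2 625/64 dx = 3125/128.
  Sum: 5625/128 − 9375/64 + 34375/192 − 3125/32 + 3125/128 = 625/192.
∫_0^5/2 u² dx = 15625/10752, so ||u||_L² = 125*sqrt(42)/672.
∫_0^5/2 (u')² dx = 625/192, so ||u'||_L² = 25*sqrt(3)/24.
Ratio ||u||_L² / ||u'||_L² = 5*sqrt(14)/28.
Sharp Poincaré constant on H^1_0(0, 5/2) is C_P = L/π = 5/(2*π), achieved by sin(2*π/5·x).
A polynomial bump cannot attain the sharp Poincaré constant (only the first sine eigenfunction does), so the ratio is strictly less than C_P, consistent with ||u||_L² ≤ C_P ||u'||_L².


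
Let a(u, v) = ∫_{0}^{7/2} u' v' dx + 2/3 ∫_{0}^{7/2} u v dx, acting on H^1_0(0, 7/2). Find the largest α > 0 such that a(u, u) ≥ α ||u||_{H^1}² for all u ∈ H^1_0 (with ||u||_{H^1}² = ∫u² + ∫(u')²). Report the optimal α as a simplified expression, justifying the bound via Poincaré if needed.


α = 2*(49 + 6*π^2)/(3*(4*π^2 + 49))

Coercivity of a(·,·) on H^1_0(0, 7/2) means a(u, u) ≥ α ||u||_{H^1}² for every u ∈ H^1_0.
The interval has length L = 7/2, and Poincaré/coercivity depend only on L. Here a(u, u) = ∫(u')² + (2/3)·∫u².
Here 0 < c = 2/3 < 1. The condition a(u,u) ≥ α||u||_{H^1}² reads (1−α)∫(u')² ≥ (α−c)∫u². Any admissible α is ≤ 1 (rapidly oscillating u have ∫u²/∫(u')² → 0), and α = 1 would force 0 ≥ (1−c)∫u², impossible since c < 1; so 1−α > 0. By the sharp Poincaré inequality on H^1_0 of an interval of length L, ∫(u')² ≥ (π/L)²∫u² with equality for the first sine mode sin(π(x−x₀)/L) (x₀ the left endpoint), so the inequality holds for all u iff (1−α)(π/L)² ≥ α − c, i.e. α ≤ ((π/L)² + c)/((π/L)² + 1) = (1 + c(L/π)²)/(1 + (L/π)²). With (π/L)² = 4*π^2/49 and c = 2/3, the largest admissible constant is α = ((π/L)² + c)/((π/L)² + 1).
Simplifying, α = 2*(49 + 6*π^2)/(3*(4*π^2 + 49)).


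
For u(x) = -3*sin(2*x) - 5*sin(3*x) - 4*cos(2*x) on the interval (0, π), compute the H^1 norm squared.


||u||_{H^1(0,π)}^2 = 240 + 375*π/2

u'(x) = 8*sin(2*x) - 6*cos(2*x) - 15*cos(3*x).
Expand u² and (u')² and integrate term by term on (0, π), using: for integers n ≥ 1, ∫_0^π sin²(nx) dx = ∫_0^π cos²(nx) dx = π/2; for n ≠ n', ∫_0^π sin(nx)sin(n'x) dx = ∫_0^π cos(nx)cos(n'x) dx = 0; and by product-to-sum, ∫_0^π sin(nx)cos(n'x) dx = ½∫_0^π [sin((n+n')x) + sin((n−n')x)] dx, which is 0 when n+n' is even and 2n/(n²−n'²) when n+n' is odd (it need not vanish on (0, π)).
  u² squared terms: (-5)²·∫sin(3x)² dx = 25·π/2 = 25*π/2;  (-4)²·∫cos(2x)² dx = 16·π/2 = 8*π;  (-3)²·∫sin(2x)² dx = 9·π/2 = 9*π/2.
  u² cross terms: 2·(-5)·(-4)·∫sin(3x)·cos(2x) dx = 40·(6/5) = 48;  2·(-5)·(-3)·∫sin(3x)·sin(2x) dx = 30·(0) = 0;  2·(-4)·(-3)·∫cos(2x)·sin(2x) dx = 24·(0) = 0.
  So ∫_0^π u² dx = 25*π/2 + 8*π + 9*π/2 + 48 + 0 + 0 = 48 + 25*π.
  (u')² squared terms: (-15)²·∫cos(3x)² dx = 225·π/2 = 225*π/2;  (-6)²·∫cos(2x)² dx = 36·π/2 = 18*π;  (8)²·∫sin(2x)² dx = 64·π/2 = 32*π.
  (u')² cross terms: 2·(-15)·(-6)·∫cos(3x)·cos(2x) dx = 180·(0) = 0;  2·(-15)·(8)·∫cos(3x)·sin(2x) dx = -240·(-4/5) = 192;  2·(-6)·(8)·∫cos(2x)·sin(2x) dx = -96·(0) = 0.
  So ∫_0^π (u')² dx = 225*π/2 + 18*π + 32*π + 0 + 192 + 0 = 192 + 325*π/2.
||u||_{H^1}^2 = (48 + 25*π) + (192 + 325*π/2) = 240 + 375*π/2.


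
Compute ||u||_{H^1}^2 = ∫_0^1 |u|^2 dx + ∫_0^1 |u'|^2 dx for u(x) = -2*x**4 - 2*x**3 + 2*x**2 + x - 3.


||u||_{H^1}^2 = 5507/315

The H^1 norm (squared) on an interval (0, L) is
  ||u||_{H^1}^2 = ∫_0^L u(x)^2 dx + ∫_0^L u'(x)^2 dx.
Compute u'(x) = -8*x**3 - 6*x**2 + 4*x + 1.
Then u(x)^2 = 4*x**8 + 8*x**7 - 4*x**6 - 12*x**5 + 12*x**4 + 16*x**3 - 11*x**2 - 6*x + 9 and u'(x)^2 = 64*x**6 + 96*x**5 - 28*x**4 - 64*x**3 + 4*x**2 + 8*x + 1.
Integrate each monomial from 0 to 1 using ∫_0^1 c·x^n dx = c·1^(n+1)/(n+1):
  ∫_0^1 u(x)^2 dx = ∫_0^1 (4*x^8 + 8*x^7 - 4*x^6 - 12*x^5 + 12*x^4 + 16*x^3 - 11*x^2 - 6*x + 9) dx. Term by term:
    ∫_0^1 4*x^8 dx = 4/9;  ∫_0^1 8*x^7 dx = 1;  ∫_0^1 -4*x^6 dx = -4/7;
    ∫_0^1 -12*x^5 dx = -2;  ∫_0^1 12*x^4 dx = 12/5;  ∫_0^1 16*x^3 dx = 4;
    ∫_0^1 -11*x^2 dx = -11/3;  ∫_0^1 -6*x dx = -3;  ∫_0^1 9 dx = 9.
  Sum: 4/9 + 1 − 4/7 − 2 + 12/5 + 4 − 11/3 − 3 + 9 = 2396/315.
  ∫_0^1 u'(x)^2 dx = ∫_0^1 (64*x^6 + 96*x^5 - 28*x^4 - 64*x^3 + 4*x^2 + 8*x + 1) dx. Term by term:
    ∫_0^1 64*x^6 dx = 64/7;  ∫_0^1 96*x^5 dx = 16;  ∫_0^1 -28*x^4 dx = -28/5;
    ∫_0^1 -64*x^3 dx = -16;  ∫_0^1 4*x^2 dx = 4/3;  ∫_0^1 8*x dx = 4;
    ∫_0^1 1 dx = 1.
  Sum: 64/7 + 16 − 28/5 − 16 + 4/3 + 4 + 1 = 1037/105.
Adding: ||u||_{H^1}^2 = 2396/315 + 1037/105 = 5507/315.


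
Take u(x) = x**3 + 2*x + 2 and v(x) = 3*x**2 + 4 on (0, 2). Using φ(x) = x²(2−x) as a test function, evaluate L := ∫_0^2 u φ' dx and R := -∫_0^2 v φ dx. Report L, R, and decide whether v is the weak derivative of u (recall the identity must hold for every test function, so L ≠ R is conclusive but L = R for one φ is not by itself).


LHS = -136/15, RHS = -176/15. No, v is not the weak derivative of u.

u(x) = x**3 + 2*x + 2, classical derivative u'(x) = 3*x**2 + 2.
φ(x) = x²(2−x), so φ'(x) = x*(4 - 3*x).
Note φ(0) = φ(2) = 0, so the boundary term u·φ vanishes.
LHS = ∫_0^2 u(x) φ'(x) dx = ∫_0^2 (-3*x^5 + 4*x^4 - 6*x^3 + 2*x^2 + 8*x) dx. Term by term:
  ∫_0^2 -3*x^5 dx = -32;  ∫_0^2 4*x^4 dx = 128/5;  ∫_0^2 -6*x^3 dx = -24;
  ∫_0^2 2*x^2 dx = 16/3;  ∫_0^2 8*x dx = 16.
Sum: -32 + 128/5 − 24 + 16/3 + 16 = -136/15.
So LHS = -136/15.
∫_0^2 v(x) φ(x) dx = ∫_0^2 (-3*x^5 + 6*x^4 - 4*x^3 + 8*x^2) dx. Term by term:
  ∫_0^2 -3*x^5 dx = -32;  ∫_0^2 6*x^4 dx = 192/5;  ∫_0^2 -4*x^3 dx = -16;
  ∫_0^2 8*x^2 dx = 64/3.
Sum: -32 + 192/5 − 16 + 64/3 = 176/15.
So RHS = -∫_0^2 v(x) φ(x) dx = -176/15.
LHS − RHS = 8/3 ≠ 0, so the identity fails.
(For a valid weak derivative the identity must hold for EVERY test function, in particular this one. The failure shows v is NOT the weak derivative of u.)
Correct weak derivative would be u'(x) = 3*x**2 + 2.


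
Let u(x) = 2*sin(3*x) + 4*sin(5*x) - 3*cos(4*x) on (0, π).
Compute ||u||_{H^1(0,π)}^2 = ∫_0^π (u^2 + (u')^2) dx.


||u||_{H^1(0,π)}^2 = -5848/21 + 609*π/2

u'(x) = 12*sin(4*x) + 6*cos(3*x) + 20*cos(5*x).
Expand u² and (u')² and integrate term by term on (0, π), using: for integers n ≥ 1, ∫_0^π sin²(nx) dx = ∫_0^π cos²(nx) dx = π/2; for n ≠ n', ∫_0^π sin(nx)sin(n'x) dx = ∫_0^π cos(nx)cos(n'x) dx = 0; and by product-to-sum, ∫_0^π sin(nx)cos(n'x) dx = ½∫_0^π [sin((n+n')x) + sin((n−n')x)] dx, which is 0 when n+n' is even and 2n/(n²−n'²) when n+n' is odd (it need not vanish on (0, π)).
  u² squared terms: (-3)²·∫cos(4x)² dx = 9·π/2 = 9*π/2;  (2)²·∫sin(3x)² dx = 4·π/2 = 2*π;  (4)²·∫sin(5x)² dx = 16·π/2 = 8*π.
  u² cross terms: 2·(-3)·(2)·∫cos(4x)·sin(3x) dx = -12·(-6/7) = 72/7;  2·(-3)·(4)·∫cos(4x)·sin(5x) dx = -24·(10/9) = -80/3;  2·(2)·(4)·∫sin(3x)·sin(5x) dx = 16·(0) = 0.
  So ∫_0^π u² dx = 9*π/2 + 2*π + 8*π + 72/7 − 80/3 + 0 = -344/21 + 29*π/2.
  (u')² squared terms: (6)²·∫cos(3x)² dx = 36·π/2 = 18*π;  (12)²·∫sin(4x)² dx = 144·π/2 = 72*π;  (20)²·∫cos(5x)² dx = 400·π/2 = 200*π.
  (u')² cross terms: 2·(6)·(12)·∫cos(3x)·sin(4x) dx = 144·(8/7) = 1152/7;  2·(6)·(20)·∫cos(3x)·cos(5x) dx = 240·(0) = 0;  2·(12)·(20)·∫sin(4x)·cos(5x) dx = 480·(-8/9) = -1280/3.
  So ∫_0^π (u')² dx = 18*π + 72*π + 200*π + 1152/7 + 0 − 1280/3 = -5504/21 + 290*π.
||u||_{H^1}^2 = (-344/21 + 29*π/2) + (-5504/21 + 290*π) = -5848/21 + 609*π/2.


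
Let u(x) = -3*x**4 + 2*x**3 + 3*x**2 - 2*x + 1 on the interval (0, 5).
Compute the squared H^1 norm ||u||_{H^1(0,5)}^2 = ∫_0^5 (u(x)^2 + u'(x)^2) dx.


||u||_{H^1}^2 = 103027975/42

The H^1 norm (squared) on an interval (0, L) is
  ||u||_{H^1}^2 = ∫_0^L u(x)^2 dx + ∫_0^L u'(x)^2 dx.
Compute u'(x) = -12*x**3 + 6*x**2 + 6*x - 2.
Then u(x)^2 = 9*x**8 - 12*x**7 - 14*x**6 + 24*x**5 - 5*x**4 - 8*x**3 + 10*x**2 - 4*x + 1 and u'(x)^2 = 144*x**6 - 144*x**5 - 108*x**4 + 120*x**3 + 12*x**2 - 24*x + 4.
Integrate each monomial from 0 to 5 using ∫_0^5 c·x^n dx = c·5^(n+1)/(n+1):
  ∫_0^5 u(x)^2 dx = ∫_0^5 (9*x^8 - 12*x^7 - 14*x^6 + 24*x^5 - 5*x^4 - 8*x^3 + 10*x^2 - 4*x + 1) dx. Term by term:
    ∫_0^5 9*x^8 dx = 1953125;  ∫_0^5 -12*x^7 dx = -1171875/2;  ∫_0^5 -14*x^6 dx = -156250;
    ∫_0^5 24*x^5 dx = 62500;  ∫_0^5 -5*x^4 dx = -3125;  ∫_0^5 -8*x^3 dx = -1250;
    ∫_0^5 10*x^2 dx = 1250/3;  ∫_0^5 -4*x dx = -50;  ∫_0^5 1 dx = 5.
  Sum: 1953125 − 1171875/2 − 156250 + 62500 − 3125 − 1250 + 1250/3 − 50 + 5 = 7616605/6.
  ∫_0^5 u'(x)^2 dx = ∫_0^5 (144*x^6 - 144*x^5 - 108*x^4 + 120*x^3 + 12*x^2 - 24*x + 4) dx. Term by term:
    ∫_0^5 144*x^6 dx = 11250000/7;  ∫_0^5 -144*x^5 dx = -375000;  ∫_0^5 -108*x^4 dx = -67500;
    ∫_0^5 120*x^3 dx = 18750;  ∫_0^5 12*x^2 dx = 500;  ∫_0^5 -24*x dx = -300;
    ∫_0^5 4 dx = 20.
  Sum: 11250000/7 − 375000 − 67500 + 18750 + 500 − 300 + 20 = 8285290/7.
Adding: ||u||_{H^1}^2 = 7616605/6 + 8285290/7 = 103027975/42.


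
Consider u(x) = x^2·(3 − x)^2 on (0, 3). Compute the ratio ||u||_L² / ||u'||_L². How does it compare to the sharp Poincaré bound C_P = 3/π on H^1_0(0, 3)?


||u||_L² / ||u'||_L² = sqrt(3)/2 < C_P = 3/π.

u(x) = x^2·(3 − x)^2, so u'(x) = 2*x*(x - 3)*(2*x - 3).
u(x) = x^2·(3 − x)^2 vanishes at x = 0 and x = 3, so u ∈ H^1_0(0, 3). Differentiate via the product rule and integrate the resulting polynomials term by term.
  ∫_0^3 u² dx = ∫_0^3 (x^8 - 12*x^7 + 54*x^6 - 108*x^5 + 81*x^4) dx. Term by term:
    ∫_0^3 x^8 dx = 2187;  ∫_0^3 -12*x^7 dx = -19683/2;  ∫_0^3 54*x^6 dx = 118098/7;
    ∫_0^3 -108*x^5 dx = -13122;  ∫_0^3 81*x^4 dx = 19683/5.
  Sum: 2187 − 19683/2 + 118098/7 − 13122 + 19683/5 = 2187/70.
  ∫_0^3 (u')² dx = ∫_0^3 (16*x^6 - 144*x^5 + 468*x^4 - 648*x^3 + 324*x^2) dx. Term by term:
    ∫_0^3 16*x^6 dx = 34992/7;  ∫_0^3 -144*x^5 dx = -17496;  ∫_0^3 468*x^4 dx = 113724/5;
    ∫_0^3 -648*x^3 dx = -13122;  ∫_0^3 324*x^2 dx = 2916.
  Sum: 34992/7 − 17496 + 113724/5 − 13122 + 2916 = 1458/35.
∫_0^3 u² dx = 2187/70, so ||u||_L² = 27*sqrt(210)/70.
∫_0^3 (u')² dx = 1458/35, so ||u'||_L² = 27*sqrt(70)/35.
Ratio ||u||_L² / ||u'||_L² = sqrt(3)/2.
Sharp Poincaré constant on H^1_0(0, 3) is C_P = L/π = 3/π, achieved by sin(π/3·x).
A polynomial bump cannot attain the sharp Poincaré constant (only the first sine eigenfunction does), so the ratio is strictly less than C_P, consistent with ||u||_L² ≤ C_P ||u'||_L².


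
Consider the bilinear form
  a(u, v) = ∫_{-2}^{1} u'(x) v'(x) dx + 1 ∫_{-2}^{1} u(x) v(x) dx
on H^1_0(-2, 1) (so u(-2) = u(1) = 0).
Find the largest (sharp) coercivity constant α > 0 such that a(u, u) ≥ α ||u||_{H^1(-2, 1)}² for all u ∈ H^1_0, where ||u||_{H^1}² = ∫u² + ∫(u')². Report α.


α = 1

Coercivity of a(·,·) on H^1_0(-2, 1) means a(u, u) ≥ α ||u||_{H^1}² for every u ∈ H^1_0.
The interval has length L = 3, and Poincaré/coercivity depend only on L. Here a(u, u) = ∫(u')² + (1)·∫u².
Here c = 1 ≥ 1, so a(u,u) = ∫(u')² + c∫u² ≥ ∫(u')² + ∫u² = ||u||_{H^1}², i.e. α = 1 works. No larger α is possible: a(u,u) ≥ α||u||_{H^1}² means (1−α)∫(u')² ≥ (α−c)∫u², and for the modes u_n = sin(nπ(x−x₀)/L) (x₀ the left endpoint) one has ∫u_n²/∫(u_n')² = (L/(nπ))² → 0, so a(u_n,u_n)/||u_n||_{H^1}² → 1. Hence the optimal constant is α = 1.
Therefore α = 1.


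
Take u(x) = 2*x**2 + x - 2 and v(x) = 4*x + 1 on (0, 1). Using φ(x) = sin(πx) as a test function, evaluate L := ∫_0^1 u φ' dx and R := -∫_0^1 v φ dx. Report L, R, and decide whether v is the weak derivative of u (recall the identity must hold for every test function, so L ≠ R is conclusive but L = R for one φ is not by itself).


LHS = -6/π, RHS = -6/π. Yes, v = u' weakly.

u(x) = 2*x**2 + x - 2, classical derivative u'(x) = 4*x + 1.
φ(x) = sin(πx), so φ'(x) = π*cos(π*x).
Note φ(0) = φ(1) = 0, so the boundary term u·φ vanishes.
LHS = ∫_0^1 u(x) φ'(x) dx = ∫_0^1 (2*π*x^2*cos(π*x) + π*x*cos(π*x) - 2*π*cos(π*x)) dx. Term by term:
  ∫_0^1 -2*π*cos(π*x) dx = 0;  ∫_0^1 π*x*cos(π*x) dx = -2/π;  ∫_0^1 2*π*x^2*cos(π*x) dx = -4/π.
Sum: 0 − 2/π − 4/π = -6/π.
So LHS = -6/π.
∫_0^1 v(x) φ(x) dx = ∫_0^1 (4*x*sin(π*x) + sin(π*x)) dx. Term by term:
  ∫_0^1 4*x*sin(π*x) dx = 4/π;  ∫_0^1 sin(π*x) dx = 2/π.
Sum: 4/π + 2/π = 6/π.
So RHS = -∫_0^1 v(x) φ(x) dx = -6/π.
LHS = RHS, so the identity holds for this test φ.
Moreover u is smooth here and v(x) = u'(x) = 4*x + 1 pointwise, so the identity holds for every test function. Hence v is the weak derivative of u.


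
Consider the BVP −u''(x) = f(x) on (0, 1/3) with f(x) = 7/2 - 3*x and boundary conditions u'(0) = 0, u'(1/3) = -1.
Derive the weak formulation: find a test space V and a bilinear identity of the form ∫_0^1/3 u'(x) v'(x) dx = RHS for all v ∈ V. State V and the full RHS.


V = H^1(0, 1/3) (v unrestricted at boundary; u is determined up to an additive constant); weak form: ∫_0^1/3 u'v' dx = ∫_0^1/3 (7/2 - 3*x) v dx − v(1/3) for all v ∈ V.

Multiply both sides by a test function v and integrate from 0 to 1/3:
  ∫_0^1/3 −u''(x) v(x) dx = ∫_0^1/3 f(x) v(x) dx.
Integrate the LHS by parts once:
  ∫_0^1/3 −u'' v dx = −[u'(x) v(x)]_0^1/3 + ∫_0^1/3 u'(x) v'(x) dx.
Thus ∫_0^1/3 u'(x) v'(x) dx = ∫_0^1/3 f(x) v(x) dx + [u'(x) v(x)]_0^1/3.
Choose V so that boundary terms are either known or forced to vanish.
u has inhomogeneous Neumann u'(0) = 0, u'(1/3) = -1. [u' v]_0^1/3 = (-1)·v(1/3) − (0)·v(0) = − v(1/3). Take V = H^1(0, 1/3); boundary term becomes part of RHS.
Weak formulation: find u (satisfying any essential BC) such that ∫_0^1/3 u'(x) v'(x) dx = ∫_0^1/3 f v dx − v(1/3) for all v ∈ V (Neumann data are natural BCs: they enter the RHS as boundary terms).
Substituting f(x) = 7/2 - 3*x, the right-hand side is ∫_0^1/3 (7/2 - 3*x) v dx − v(1/3).
Compatibility check (pure Neumann): taking v ≡ 1 ∈ V gives 0 = ∫_0^1/3 f dx + (-1) − (0), i.e. ∫_0^1/3 f dx must equal u'(0) − u'(1/3) = 1. Indeed ∫_0^1/3 (7/2 - 3*x) dx = 1, so the data are compatible. The solution is then unique only up to an additive constant (fix it e.g. by requiring ∫_0^1/3 u dx = 0).
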